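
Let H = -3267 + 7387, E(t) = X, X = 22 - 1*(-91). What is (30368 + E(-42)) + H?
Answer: 34601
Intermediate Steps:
X = 113 (X = 22 + 91 = 113)
E(t) = 113
H = 4120
(30368 + E(-42)) + H = (30368 + 113) + 4120 = 30481 + 4120 = 34601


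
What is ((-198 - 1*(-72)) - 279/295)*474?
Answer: -17750826/295 ≈ -60172.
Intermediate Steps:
((-198 - 1*(-72)) - 279/295)*474 = ((-198 + 72) - 279*1/295)*474 = (-126 - 279/295)*474 = -37449/295*474 = -17750826/295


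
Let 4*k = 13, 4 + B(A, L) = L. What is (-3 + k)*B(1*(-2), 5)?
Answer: ¼ ≈ 0.25000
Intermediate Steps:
B(A, L) = -4 + L
k = 13/4 (k = (¼)*13 = 13/4 ≈ 3.2500)
(-3 + k)*B(1*(-2), 5) = (-3 + 13/4)*(-4 + 5) = (¼)*1 = ¼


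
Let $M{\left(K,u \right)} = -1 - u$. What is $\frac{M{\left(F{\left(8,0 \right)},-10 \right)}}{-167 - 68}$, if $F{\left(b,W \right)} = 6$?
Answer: $- \frac{9}{235} \approx -0.038298$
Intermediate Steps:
$\frac{M{\left(F{\left(8,0 \right)},-10 \right)}}{-167 - 68} = \frac{-1 - -10}{-167 - 68} = \frac{-1 + 10}{-235} = \left(- \frac{1}{235}\right) 9 = - \frac{9}{235}$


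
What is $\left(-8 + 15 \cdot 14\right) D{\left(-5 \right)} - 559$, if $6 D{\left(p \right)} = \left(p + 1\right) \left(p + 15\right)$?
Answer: $- \frac{5717}{3} \approx -1905.7$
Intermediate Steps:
$D{\left(p \right)} = \frac{\left(1 + p\right) \left(15 + p\right)}{6}$ ($D{\left(p \right)} = \frac{\left(p + 1\right) \left(p + 15\right)}{6} = \frac{\left(1 + p\right) \left(15 + p\right)}{6}$)
$\left(-8 + 15 \cdot 14\right) D{\left(-5 \right)} - 559 = \left(-8 + 15 \cdot 14\right) \left(\frac{5}{2} + \frac{\left(-5\right)^{2}}{6} + \frac{8}{3} \left(-5\right)\right) - 559 = \left(-8 + 210\right) \left(\frac{5}{2} + \frac{1}{6} \cdot 25 - \frac{40}{3}\right) - 559 = 202 \left(\frac{5}{2} + \frac{25}{6} - \frac{40}{3}\right) - 559 = 202 \left(- \frac{20}{3}\right) - 559 = - \frac{4040}{3} - 559 = - \frac{5717}{3}$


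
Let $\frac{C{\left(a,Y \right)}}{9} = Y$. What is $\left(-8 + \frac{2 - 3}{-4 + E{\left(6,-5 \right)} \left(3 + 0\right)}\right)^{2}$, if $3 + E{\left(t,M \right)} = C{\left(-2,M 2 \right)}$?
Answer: $\frac{5121169}{80089} \approx 63.943$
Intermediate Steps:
$C{\left(a,Y \right)} = 9 Y$
$E{\left(t,M \right)} = -3 + 18 M$ ($E{\left(t,M \right)} = -3 + 9 M 2 = -3 + 9 \cdot 2 M = -3 + 18 M$)
$\left(-8 + \frac{2 - 3}{-4 + E{\left(6,-5 \right)} \left(3 + 0\right)}\right)^{2} = \left(-8 + \frac{2 - 3}{-4 + \left(-3 + 18 \left(-5\right)\right) \left(3 + 0\right)}\right)^{2} = \left(-8 - \frac{1}{-4 + \left(-3 - 90\right) 3}\right)^{2} = \left(-8 - \frac{1}{-4 - 279}\right)^{2} = \left(-8 - \frac{1}{-283}\right)^{2} = \left(-8 - - \frac{1}{283}\right)^{2} = \left(-8 + \frac{1}{283}\right)^{2} = \left(- \frac{2263}{283}\right)^{2} = \frac{5121169}{80089}$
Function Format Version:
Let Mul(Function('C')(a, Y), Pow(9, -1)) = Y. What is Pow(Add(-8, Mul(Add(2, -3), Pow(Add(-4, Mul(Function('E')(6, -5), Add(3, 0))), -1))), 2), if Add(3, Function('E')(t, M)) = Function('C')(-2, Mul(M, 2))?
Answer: Rational(5121169, 80089) ≈ 63.943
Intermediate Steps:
Function('C')(a, Y) = Mul(9, Y)
Function('E')(t, M) = Add(-3, Mul(18, M)) (Function('E')(t, M) = Add(-3, Mul(9, Mul(M, 2))) = Add(-3, Mul(9, Mul(2, M))) = Add(-3, Mul(18, M)))
Pow(Add(-8, Mul(Add(2, -3), Pow(Add(-4, Mul(Function('E')(6, -5), Add(3, 0))), -1))), 2) = Pow(Add(-8, Mul(Add(2, -3), Pow(Add(-4, Mul(Add(-3, Mul(18, -5)), Add(3, 0))), -1))), 2) = Pow(Add(-8, Mul(-1, Pow(Add(-4, Mul(Add(-3, -90), 3)), -1))), 2) = Pow(Add(-8, Mul(-1, Pow(Add(-4, Mul(-93, 3)), -1))), 2) = Pow(Add(-8, Mul(-1, Pow(Add(-4, -279), -1))), 2) = Pow(Add(-8, Mul(-1, Pow(-283, -1))), 2) = Pow(Add(-8, Mul(-1, Rational(-1, 283))), 2) = Pow(Add(-8, Rational(1, 283)), 2) = Pow(Rational(-2263, 283), 2) = Rational(5121169, 80089)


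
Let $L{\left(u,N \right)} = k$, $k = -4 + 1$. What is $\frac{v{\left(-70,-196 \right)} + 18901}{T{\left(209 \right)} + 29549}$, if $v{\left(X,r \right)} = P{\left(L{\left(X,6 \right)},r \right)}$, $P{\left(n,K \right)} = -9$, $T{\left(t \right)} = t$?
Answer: $\frac{9446}{14879} \approx 0.63485$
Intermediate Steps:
$k = -3$
$L{\left(u,N \right)} = -3$
$v{\left(X,r \right)} = -9$
$\frac{v{\left(-70,-196 \right)} + 18901}{T{\left(209 \right)} + 29549} = \frac{-9 + 18901}{209 + 29549} = \frac{18892}{29758} = 18892 \cdot \frac{1}{29758} = \frac{9446}{14879}$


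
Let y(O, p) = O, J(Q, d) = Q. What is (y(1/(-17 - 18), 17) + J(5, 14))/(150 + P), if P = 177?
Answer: 58/3815 ≈ 0.015203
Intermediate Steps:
(y(1/(-17 - 18), 17) + J(5, 14))/(150 + P) = (1/(-17 - 18) + 5)/(150 + 177) = (1/(-35) + 5)/327 = (-1/35 + 5)*(1/327) = (174/35)*(1/327) = 58/3815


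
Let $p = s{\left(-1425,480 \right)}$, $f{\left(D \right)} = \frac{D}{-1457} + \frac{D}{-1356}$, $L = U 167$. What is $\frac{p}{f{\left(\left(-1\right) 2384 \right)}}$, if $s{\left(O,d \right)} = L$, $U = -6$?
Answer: $- \frac{247455423}{838274} \approx -295.2$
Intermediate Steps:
$L = -1002$ ($L = \left(-6\right) 167 = -1002$)
$f{\left(D \right)} = - \frac{2813 D}{1975692}$ ($f{\left(D \right)} = D \left(- \frac{1}{1457}\right) + D \left(- \frac{1}{1356}\right) = - \frac{D}{1457} - \frac{D}{1356} = - \frac{2813 D}{1975692}$)
$s{\left(O,d \right)} = -1002$
$p = -1002$
$\frac{p}{f{\left(\left(-1\right) 2384 \right)}} = - \frac{1002}{\left(- \frac{2813}{1975692}\right) \left(\left(-1\right) 2384\right)} = - \frac{1002}{\left(- \frac{2813}{1975692}\right) \left(-2384\right)} = - \frac{1002}{\frac{1676548}{493923}} = \left(-1002\right) \frac{493923}{1676548} = - \frac{247455423}{838274}$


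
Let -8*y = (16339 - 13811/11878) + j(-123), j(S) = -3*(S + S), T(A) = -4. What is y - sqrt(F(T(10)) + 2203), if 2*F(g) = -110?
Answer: -202826795/95024 - 2*sqrt(537) ≈ -2180.8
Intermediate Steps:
F(g) = -55 (F(g) = (1/2)*(-110) = -55)
j(S) = -6*S
y = -202826795/95024 (y = -((16339 - 13811/11878) - 6*(-123))/8 = -((16339 - 13811*1/11878) + 738)/8 = -((16339 - 13811/11878) + 738)/8 = -(194060831/11878 + 738)/8 = -1/8*202826795/11878 = -202826795/95024 ≈ -2134.5)
y - sqrt(F(T(10)) + 2203) = -202826795/95024 - sqrt(-55 + 2203) = -202826795/95024 - sqrt(2148) = -202826795/95024 - 2*sqrt(537)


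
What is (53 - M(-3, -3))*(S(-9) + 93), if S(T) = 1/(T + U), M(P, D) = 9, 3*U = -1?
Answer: 28611/7 ≈ 4087.3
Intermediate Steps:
U = -1/3 (U = (1/3)*(-1) = -1/3 ≈ -0.33333)
S(T) = 1/(-1/3 + T) (S(T) = 1/(T - 1/3) = 1/(-1/3 + T))
(53 - M(-3, -3))*(S(-9) + 93) = (53 - 1*9)*(3/(-1 + 3*(-9)) + 93) = (53 - 9)*(3/(-1 - 27) + 93) = 44*(3/(-28) + 93) = 44*(3*(-1/28) + 93) = 44*(-3/28 + 93) = 44*(2601/28) = 28611/7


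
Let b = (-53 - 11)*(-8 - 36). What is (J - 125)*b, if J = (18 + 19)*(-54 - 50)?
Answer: -11187968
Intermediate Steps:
b = 2816 (b = -64*(-44) = 2816)
J = -3848 (J = 37*(-104) = -3848)
(J - 125)*b = (-3848 - 125)*2816 = -3973*2816 = -11187968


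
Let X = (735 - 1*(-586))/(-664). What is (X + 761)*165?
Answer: 83157195/664 ≈ 1.2524e+5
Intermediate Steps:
X = -1321/664 (X = (735 + 586)*(-1/664) = 1321*(-1/664) = -1321/664 ≈ -1.9895)
(X + 761)*165 = (-1321/664 + 761)*165 = (503983/664)*165 = 83157195/664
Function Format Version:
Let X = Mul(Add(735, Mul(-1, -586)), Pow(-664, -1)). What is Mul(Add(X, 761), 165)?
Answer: Rational(83157195, 664) ≈ 1.2524e+5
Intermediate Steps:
X = Rational(-1321, 664) (X = Mul(Add(735, 586), Rational(-1, 664)) = Mul(1321, Rational(-1, 664)) = Rational(-1321, 664) ≈ -1.9895)
Mul(Add(X, 761), 165) = Mul(Add(Rational(-1321, 664), 761), 165) = Mul(Rational(503983, 664), 165) = Rational(83157195, 664)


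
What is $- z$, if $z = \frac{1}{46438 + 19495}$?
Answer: $- \frac{1}{65933} \approx -1.5167 \cdot 10^{-5}$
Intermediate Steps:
$z = \frac{1}{65933} \approx 1.5167 \cdot 10^{-5}$
$- z = \left(-1\right) \frac{1}{65933} = - \frac{1}{65933}$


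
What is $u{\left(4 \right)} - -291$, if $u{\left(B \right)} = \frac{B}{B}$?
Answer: $292$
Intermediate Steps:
$u{\left(B \right)} = 1$
$u{\left(4 \right)} - -291 = 1 - -291 = 1 + 291 = 292$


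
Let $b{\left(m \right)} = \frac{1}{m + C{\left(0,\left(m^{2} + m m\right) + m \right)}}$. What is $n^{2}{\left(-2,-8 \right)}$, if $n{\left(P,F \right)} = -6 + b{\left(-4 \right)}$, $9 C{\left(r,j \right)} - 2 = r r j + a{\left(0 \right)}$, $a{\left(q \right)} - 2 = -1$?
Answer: $\frac{4761}{121} \approx 39.347$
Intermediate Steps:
$a{\left(q \right)} = 1$ ($a{\left(q \right)} = 2 - 1 = 1$)
$C{\left(r,j \right)} = \frac{1}{3} + \frac{j r^{2}}{9}$ ($C{\left(r,j \right)} = \frac{2}{9} + \frac{r r j + 1}{9} = \frac{2}{9} + \frac{r^{2} j + 1}{9} = \frac{2}{9} + \frac{j r^{2} + 1}{9} = \frac{2}{9} + \frac{1 + j r^{2}}{9} = \frac{2}{9} + \left(\frac{1}{9} + \frac{j r^{2}}{9}\right) = \frac{1}{3} + \frac{j r^{2}}{9}$)
$b{\left(m \right)} = \frac{1}{\frac{1}{3} + m}$ ($b{\left(m \right)} = \frac{1}{m + \left(\frac{1}{3} + \frac{\left(\left(m^{2} + m m\right) + m\right) 0^{2}}{9}\right)} = \frac{1}{m + \left(\frac{1}{3} + \frac{1}{9} \left(\left(m^{2} + m^{2}\right) + m\right) 0\right)} = \frac{1}{m + \left(\frac{1}{3} + \frac{1}{9} \left(2 m^{2} + m\right) 0\right)} = \frac{1}{m + \left(\frac{1}{3} + \frac{1}{9} \left(m + 2 m^{2}\right) 0\right)} = \frac{1}{m + \left(\frac{1}{3} + 0\right)} = \frac{1}{m + \frac{1}{3}} = \frac{1}{\frac{1}{3} + m}$)
$n{\left(P,F \right)} = - \frac{69}{11}$ ($n{\left(P,F \right)} = -6 + \frac{3}{1 + 3 \left(-4\right)} = -6 + \frac{3}{1 - 12} = -6 + \frac{3}{-11} = -6 + 3 \left(- \frac{1}{11}\right) = -6 - \frac{3}{11} = - \frac{69}{11}$)
$n^{2}{\left(-2,-8 \right)} = \left(- \frac{69}{11}\right)^{2} = \frac{4761}{121}$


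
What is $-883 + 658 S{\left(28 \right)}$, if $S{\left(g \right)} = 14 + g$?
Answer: $26753$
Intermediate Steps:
$-883 + 658 S{\left(28 \right)} = -883 + 658 \left(14 + 28\right) = -883 + 658 \cdot 42 = -883 + 27636 = 26753$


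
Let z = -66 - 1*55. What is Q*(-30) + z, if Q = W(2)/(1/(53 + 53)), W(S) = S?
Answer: -6481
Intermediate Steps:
z = -121 (z = -66 - 55 = -121)
Q = 212 (Q = 2/(1/(53 + 53)) = 2/(1/106) = 2*106 = 212)
Q*(-30) + z = 212*(-30) - 121 = -6360 - 121 = -6481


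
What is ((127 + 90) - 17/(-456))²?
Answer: 9794862961/207936 ≈ 47105.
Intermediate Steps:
((127 + 90) - 17/(-456))² = (217 - 17*(-1/456))² = (217 + 17/456)² = (98969/456)² = 9794862961/207936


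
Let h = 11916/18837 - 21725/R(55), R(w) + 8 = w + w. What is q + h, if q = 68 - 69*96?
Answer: -1444949593/213486 ≈ -6768.4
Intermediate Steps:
R(w) = -8 + 2*w (R(w) = -8 + (w + w) = -8 + 2*w)
q = -6556 (q = 68 - 6624 = -6556)
h = -45335377/213486 (h = 11916/18837 - 21725/(-8 + 2*55) = 11916*(1/18837) - 21725/(-8 + 110) = 1324/2093 - 21725/102 = -45335377/213486 ≈ -212.36)
q + h = -6556 - 45335377/213486 = -1444949593/213486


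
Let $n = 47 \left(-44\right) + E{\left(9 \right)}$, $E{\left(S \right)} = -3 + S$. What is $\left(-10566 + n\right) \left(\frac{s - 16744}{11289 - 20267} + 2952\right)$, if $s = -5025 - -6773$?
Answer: $- \frac{167434980328}{4489} \approx -3.7299 \cdot 10^{7}$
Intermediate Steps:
$n = -2062$ ($n = 47 \left(-44\right) + \left(-3 + 9\right) = -2068 + 6 = -2062$)
$s = 1748$ ($s = -5025 + 6773 = 1748$)
$\left(-10566 + n\right) \left(\frac{s - 16744}{11289 - 20267} + 2952\right) = \left(-10566 - 2062\right) \left(\frac{1748 - 16744}{11289 - 20267} + 2952\right) = - 12628 \left(- \frac{14996}{-8978} + 2952\right) = - 12628 \left(\left(-14996\right) \left(- \frac{1}{8978}\right) + 2952\right) = - 12628 \left(\frac{7498}{4489} + 2952\right) = \left(-12628\right) \frac{13259026}{4489} = - \frac{167434980328}{4489}$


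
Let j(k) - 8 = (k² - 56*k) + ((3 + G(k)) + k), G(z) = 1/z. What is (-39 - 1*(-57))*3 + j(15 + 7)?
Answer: -14541/22 ≈ -660.95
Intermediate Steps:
j(k) = 11 + 1/k + k² - 55*k (j(k) = 8 + ((k² - 56*k) + ((3 + 1/k) + k)) = 8 + ((k² - 56*k) + (3 + k + 1/k)) = 8 + (3 + 1/k + k² - 55*k) = 11 + 1/k + k² - 55*k)
(-39 - 1*(-57))*3 + j(15 + 7) = (-39 - 1*(-57))*3 + (11 + 1/(15 + 7) + (15 + 7)² - 55*(15 + 7)) = (-39 + 57)*3 + (11 + 1/22 + 22² - 55*22) = 18*3 + (11 + 1/22 + 484 - 1210) = 54 - 15729/22 = -14541/22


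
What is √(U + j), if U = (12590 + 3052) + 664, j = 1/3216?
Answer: √10540459497/804 ≈ 127.69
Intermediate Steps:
j = 1/3216 ≈ 0.00031095
U = 16306 (U = 15642 + 664 = 16306)
√(U + j) = √(16306 + 1/3216) = √(52440097/3216) = √10540459497/804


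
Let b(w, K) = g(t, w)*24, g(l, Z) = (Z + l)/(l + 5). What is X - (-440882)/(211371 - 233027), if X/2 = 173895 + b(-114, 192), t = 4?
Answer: 11277891757/32484 ≈ 3.4718e+5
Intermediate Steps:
g(l, Z) = (Z + l)/(5 + l)
b(w, K) = 32/3 + 8*w/3 (b(w, K) = ((w + 4)/(5 + 4))*24 = ((4 + w)/9)*24 = (4/9 + w/9)*24 = 32/3 + 8*w/3)
X = 1041610/3 (X = 2*(173895 + (32/3 + (8/3)*(-114))) = 2*(173895 + (32/3 - 304)) = 2*(173895 - 880/3) = 2*(520805/3) = 1041610/3 ≈ 3.4720e+5)
X - (-440882)/(211371 - 233027) = 1041610/3 - (-440882)/(211371 - 233027) = 1041610/3 - (-440882)/(-21656) = 1041610/3 - (-440882)*(-1)/21656 = 1041610/3 - 1*220441/10828 = 1041610/3 - 220441/10828 = 11277891757/32484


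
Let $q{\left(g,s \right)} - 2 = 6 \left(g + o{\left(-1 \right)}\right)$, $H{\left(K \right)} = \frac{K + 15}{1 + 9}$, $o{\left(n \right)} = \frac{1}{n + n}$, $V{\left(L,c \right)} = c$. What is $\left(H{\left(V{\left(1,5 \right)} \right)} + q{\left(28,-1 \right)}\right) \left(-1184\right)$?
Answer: $-200096$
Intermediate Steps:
$o{\left(n \right)} = \frac{1}{2 n}$
$H{\left(K \right)} = \frac{3}{2} + \frac{K}{10}$ ($H{\left(K \right)} = \frac{15 + K}{10} = \left(15 + K\right) \frac{1}{10} = \frac{3}{2} + \frac{K}{10}$)
$q{\left(g,s \right)} = -1 + 6 g$ ($q{\left(g,s \right)} = 2 + 6 \left(g + \frac{1}{2 \left(-1\right)}\right) = 2 + 6 \left(g + \frac{1}{2} \left(-1\right)\right) = 2 + 6 \left(g - \frac{1}{2}\right) = 2 + 6 \left(- \frac{1}{2} + g\right) = 2 + \left(-3 + 6 g\right) = -1 + 6 g$)
$\left(H{\left(V{\left(1,5 \right)} \right)} + q{\left(28,-1 \right)}\right) \left(-1184\right) = \left(\left(\frac{3}{2} + \frac{1}{10} \cdot 5\right) + \left(-1 + 6 \cdot 28\right)\right) \left(-1184\right) = \left(\left(\frac{3}{2} + \frac{1}{2}\right) + \left(-1 + 168\right)\right) \left(-1184\right) = \left(2 + 167\right) \left(-1184\right) = 169 \left(-1184\right) = -200096$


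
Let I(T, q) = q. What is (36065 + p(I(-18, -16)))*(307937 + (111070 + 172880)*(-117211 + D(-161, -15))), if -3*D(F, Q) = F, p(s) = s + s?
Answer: -1198692402124479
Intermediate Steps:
p(s) = 2*s
D(F, Q) = -F/3
(36065 + p(I(-18, -16)))*(307937 + (111070 + 172880)*(-117211 + D(-161, -15))) = (36065 + 2*(-16))*(307937 + (111070 + 172880)*(-117211 - 1/3*(-161))) = (36065 - 32)*(307937 + 283950*(-117211 + 161/3)) = 36033*(307937 + 283950*(-351472/3)) = 36033*(307937 - 33266824800) = 36033*(-33266516863) = -1198692402124479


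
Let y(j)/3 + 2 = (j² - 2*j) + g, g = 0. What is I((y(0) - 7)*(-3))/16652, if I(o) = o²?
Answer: 1521/16652 ≈ 0.091340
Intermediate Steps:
y(j) = -6 - 6*j + 3*j² (y(j) = -6 + 3*((j² - 2*j) + 0) = -6 + 3*(j² - 2*j) = -6 + (-6*j + 3*j²) = -6 - 6*j + 3*j²)
I((y(0) - 7)*(-3))/16652 = (((-6 - 6*0 + 3*0²) - 7)*(-3))²/16652 = (((-6 + 0 + 3*0) - 7)*(-3))²*(1/16652) = (((-6 + 0 + 0) - 7)*(-3))²*(1/16652) = ((-6 - 7)*(-3))²*(1/16652) = (-13*(-3))²*(1/16652) = 39²*(1/16652) = 1521*(1/16652) = 1521/16652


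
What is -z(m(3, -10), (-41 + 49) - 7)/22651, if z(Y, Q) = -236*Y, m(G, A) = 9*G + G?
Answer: 7080/22651 ≈ 0.31257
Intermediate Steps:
m(G, A) = 10*G
-z(m(3, -10), (-41 + 49) - 7)/22651 = -(-2360*3)/22651 = -(-236*30)/22651 = -(-7080)/22651 = -1*(-7080/22651) = 7080/22651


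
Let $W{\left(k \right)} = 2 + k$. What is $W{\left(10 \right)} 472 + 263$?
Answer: $5927$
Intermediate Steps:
$W{\left(10 \right)} 472 + 263 = \left(2 + 10\right) 472 + 263 = 12 \cdot 472 + 263 = 5664 + 263 = 5927$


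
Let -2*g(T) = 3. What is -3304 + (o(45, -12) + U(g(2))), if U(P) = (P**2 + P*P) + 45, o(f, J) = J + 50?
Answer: -6433/2 ≈ -3216.5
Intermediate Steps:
g(T) = -3/2 (g(T) = -1/2*3 = -3/2)
o(f, J) = 50 + J
U(P) = 45 + 2*P**2 (U(P) = (P**2 + P**2) + 45 = 2*P**2 + 45 = 45 + 2*P**2)
-3304 + (o(45, -12) + U(g(2))) = -3304 + ((50 - 12) + (45 + 2*(-3/2)**2)) = -3304 + (38 + (45 + 2*(9/4))) = -3304 + (38 + (45 + 9/2)) = -3304 + (38 + 99/2) = -3304 + 175/2 = -6433/2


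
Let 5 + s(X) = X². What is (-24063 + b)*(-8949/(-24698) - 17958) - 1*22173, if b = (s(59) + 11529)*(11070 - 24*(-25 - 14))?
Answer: -79889061446153499/24698 ≈ -3.2346e+12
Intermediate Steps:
s(X) = -5 + X²
b = 180150030 (b = ((-5 + 59²) + 11529)*(11070 - 24*(-25 - 14)) = ((-5 + 3481) + 11529)*(11070 - 24*(-39)) = (3476 + 11529)*(11070 + 936) = 15005*12006 = 180150030)
(-24063 + b)*(-8949/(-24698) - 17958) - 1*22173 = (-24063 + 180150030)*(-8949/(-24698) - 17958) - 1*22173 = 180125967*(-8949*(-1/24698) - 17958) - 22173 = 180125967*(8949/24698 - 17958) - 22173 = 180125967*(-443517735/24698) - 22173 = -79889060898524745/24698 - 22173 = -79889061446153499/24698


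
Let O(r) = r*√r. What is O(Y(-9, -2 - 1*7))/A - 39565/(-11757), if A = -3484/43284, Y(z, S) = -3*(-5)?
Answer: 39565/11757 - 162315*√15/871 ≈ -718.38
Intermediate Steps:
Y(z, S) = 15
O(r) = r^(3/2)
A = -871/10821 (A = -3484*1/43284 = -871/10821 ≈ -0.080492)
O(Y(-9, -2 - 1*7))/A - 39565/(-11757) = 15^(3/2)/(-871/10821) - 39565/(-11757) = (15*√15)*(-10821/871) - 39565*(-1/11757) = -162315*√15/871 + 39565/11757 = 39565/11757 - 162315*√15/871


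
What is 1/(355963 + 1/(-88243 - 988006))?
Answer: 1076249/383104822786 ≈ 2.8093e-6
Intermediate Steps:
1/(355963 + 1/(-88243 - 988006)) = 1/(355963 + 1/(-1076249)) = 1/(355963 - 1/1076249) = 1/(383104822786/1076249) = 1076249/383104822786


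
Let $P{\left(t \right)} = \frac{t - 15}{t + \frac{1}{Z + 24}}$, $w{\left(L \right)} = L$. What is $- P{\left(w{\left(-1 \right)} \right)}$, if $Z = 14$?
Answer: $- \frac{608}{37} \approx -16.432$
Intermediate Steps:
$P{\left(t \right)} = \frac{-15 + t}{\frac{1}{38} + t}$ ($P{\left(t \right)} = \frac{t - 15}{t + \frac{1}{14 + 24}} = \frac{-15 + t}{t + \frac{1}{38}} = \frac{-15 + t}{\frac{1}{38} + t}$)
$- P{\left(w{\left(-1 \right)} \right)} = - \frac{38 \left(-15 - 1\right)}{1 + 38 \left(-1\right)} = - \frac{38 \left(-16\right)}{1 - 38} = - \frac{38 \left(-16\right)}{-37} = - \frac{38 \left(-1\right) \left(-16\right)}{37} = \left(-1\right) \frac{608}{37} = - \frac{608}{37}$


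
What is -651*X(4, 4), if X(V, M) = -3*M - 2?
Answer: 9114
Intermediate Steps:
X(V, M) = -2 - 3*M
-651*X(4, 4) = -651*(-2 - 3*4) = -651*(-2 - 12) = -651*(-14) = 9114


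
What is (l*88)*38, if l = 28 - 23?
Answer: 16720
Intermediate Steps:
l = 5
(l*88)*38 = (5*88)*38 = 440*38 = 16720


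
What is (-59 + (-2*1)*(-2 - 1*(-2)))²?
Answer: 3481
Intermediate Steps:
(-59 + (-2*1)*(-2 - 1*(-2)))² = (-59 - 2*(-2 + 2))² = (-59 - 2*0)² = (-59 + 0)² = (-59)² = 3481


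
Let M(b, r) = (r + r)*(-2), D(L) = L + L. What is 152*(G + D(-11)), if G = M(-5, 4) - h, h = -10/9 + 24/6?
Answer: -55936/9 ≈ -6215.1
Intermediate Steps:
D(L) = 2*L
M(b, r) = -4*r (M(b, r) = (2*r)*(-2) = -4*r)
h = 26/9 (h = -10*⅑ + 24*(⅙) = -10/9 + 4 = 26/9 ≈ 2.8889)
G = -170/9 (G = -4*4 - 1*26/9 = -16 - 26/9 = -170/9 ≈ -18.889)
152*(G + D(-11)) = 152*(-170/9 + 2*(-11)) = 152*(-170/9 - 22) = 152*(-368/9) = -55936/9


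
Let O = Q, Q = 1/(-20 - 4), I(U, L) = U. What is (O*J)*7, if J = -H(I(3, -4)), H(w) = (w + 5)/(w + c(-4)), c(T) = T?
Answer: -7/3 ≈ -2.3333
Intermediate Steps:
Q = -1/24 (Q = 1/(-24) = -1/24 ≈ -0.041667)
H(w) = (5 + w)/(-4 + w) (H(w) = (w + 5)/(w - 4) = (5 + w)/(-4 + w))
J = 8 (J = -(5 + 3)/(-4 + 3) = -8/(-1) = -(-1)*8 = -1*(-8) = 8)
O = -1/24 ≈ -0.041667
(O*J)*7 = -1/24*8*7 = -⅓*7 = -7/3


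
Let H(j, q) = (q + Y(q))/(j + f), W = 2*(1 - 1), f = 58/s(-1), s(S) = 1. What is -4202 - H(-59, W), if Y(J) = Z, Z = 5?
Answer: -4197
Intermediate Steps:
Y(J) = 5
f = 58 (f = 58/1 = 58*1 = 58)
W = 0 (W = 2*0 = 0)
H(j, q) = (5 + q)/(58 + j) (H(j, q) = (q + 5)/(j + 58) = (5 + q)/(58 + j))
-4202 - H(-59, W) = -4202 - (5 + 0)/(58 - 59) = -4202 - 5/(-1) = -4202 - (-1)*5 = -4202 - 1*(-5) = -4202 + 5 = -4197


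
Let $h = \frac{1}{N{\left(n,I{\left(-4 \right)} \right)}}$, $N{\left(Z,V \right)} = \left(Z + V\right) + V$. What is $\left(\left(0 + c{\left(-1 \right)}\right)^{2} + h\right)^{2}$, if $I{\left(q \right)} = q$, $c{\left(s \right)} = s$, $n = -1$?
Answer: $\frac{64}{81} \approx 0.79012$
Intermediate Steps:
$N{\left(Z,V \right)} = Z + 2 V$ ($N{\left(Z,V \right)} = \left(V + Z\right) + V = Z + 2 V$)
$h = - \frac{1}{9}$ ($h = \frac{1}{-1 + 2 \left(-4\right)} = \frac{1}{-1 - 8} = \frac{1}{-9} = - \frac{1}{9} \approx -0.11111$)
$\left(\left(0 + c{\left(-1 \right)}\right)^{2} + h\right)^{2} = \left(\left(0 - 1\right)^{2} - \frac{1}{9}\right)^{2} = \left(\left(-1\right)^{2} - \frac{1}{9}\right)^{2} = \left(1 - \frac{1}{9}\right)^{2} = \left(\frac{8}{9}\right)^{2} = \frac{64}{81}$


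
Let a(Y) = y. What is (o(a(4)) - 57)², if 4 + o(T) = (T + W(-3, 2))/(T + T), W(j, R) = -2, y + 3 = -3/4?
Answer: 3265249/900 ≈ 3628.1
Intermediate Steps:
y = -15/4 (y = -3 - 3/4 = -3 - 3*¼ = -3 - ¾ = -15/4 ≈ -3.7500)
a(Y) = -15/4
o(T) = -4 + (-2 + T)/(2*T) (o(T) = -4 + (T - 2)/(T + T) = -4 + (-2 + T)/((2*T)) = -4 + (-2 + T)*(1/(2*T)) = -4 + (-2 + T)/(2*T))
(o(a(4)) - 57)² = ((-7/2 - 1/(-15/4)) - 57)² = ((-7/2 - 1*(-4/15)) - 57)² = ((-7/2 + 4/15) - 57)² = (-97/30 - 57)² = (-1807/30)² = 3265249/900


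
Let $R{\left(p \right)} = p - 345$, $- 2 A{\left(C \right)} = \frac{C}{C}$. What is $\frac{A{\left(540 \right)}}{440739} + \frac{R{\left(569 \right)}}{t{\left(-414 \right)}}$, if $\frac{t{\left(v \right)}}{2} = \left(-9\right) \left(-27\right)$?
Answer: $\frac{10969477}{23799906} \approx 0.4609$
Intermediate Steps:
$A{\left(C \right)} = - \frac{1}{2}$ ($A{\left(C \right)} = - \frac{C \frac{1}{C}}{2} = \left(- \frac{1}{2}\right) 1 = - \frac{1}{2}$)
$t{\left(v \right)} = 486$ ($t{\left(v \right)} = 2 \left(\left(-9\right) \left(-27\right)\right) = 2 \cdot 243 = 486$)
$R{\left(p \right)} = -345 + p$ ($R{\left(p \right)} = p - 345 = -345 + p$)
$\frac{A{\left(540 \right)}}{440739} + \frac{R{\left(569 \right)}}{t{\left(-414 \right)}} = - \frac{1}{2 \cdot 440739} + \frac{-345 + 569}{486} = \left(- \frac{1}{2}\right) \frac{1}{440739} + 224 \cdot \frac{1}{486} = - \frac{1}{881478} + \frac{112}{243} = \frac{10969477}{23799906}$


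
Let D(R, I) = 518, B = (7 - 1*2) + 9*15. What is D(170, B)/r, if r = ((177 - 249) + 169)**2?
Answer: 518/9409 ≈ 0.055054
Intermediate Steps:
B = 140 (B = (7 - 2) + 135 = 5 + 135 = 140)
r = 9409 (r = (-72 + 169)**2 = 97**2 = 9409)
D(170, B)/r = 518/9409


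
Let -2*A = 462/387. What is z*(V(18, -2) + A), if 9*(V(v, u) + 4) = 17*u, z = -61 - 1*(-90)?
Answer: -93989/387 ≈ -242.87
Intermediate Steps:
z = 29 (z = -61 + 90 = 29)
A = -77/129 (A = -231/387 = -1/2*154/129 = -77/129 ≈ -0.59690)
V(v, u) = -4 + 17*u/9 (V(v, u) = -4 + (17*u)/9 = -4 + 17*u/9)
z*(V(18, -2) + A) = 29*((-4 + (17/9)*(-2)) - 77/129) = 29*((-4 - 34/9) - 77/129) = 29*(-70/9 - 77/129) = 29*(-3241/387) = -93989/387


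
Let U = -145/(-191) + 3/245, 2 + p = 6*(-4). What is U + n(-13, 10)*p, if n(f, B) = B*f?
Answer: 158203198/46795 ≈ 3380.8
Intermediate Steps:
p = -26 (p = -2 + 6*(-4) = -2 - 24 = -26)
U = 36098/46795 (U = -145*(-1/191) + 3*(1/245) = 145/191 + 3/245 = 36098/46795 ≈ 0.77141)
U + n(-13, 10)*p = 36098/46795 + (10*(-13))*(-26) = 36098/46795 - 130*(-26) = 36098/46795 + 3380 = 158203198/46795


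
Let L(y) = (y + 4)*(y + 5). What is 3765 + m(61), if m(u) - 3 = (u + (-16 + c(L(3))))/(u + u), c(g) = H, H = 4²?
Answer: 7537/2 ≈ 3768.5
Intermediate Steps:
L(y) = (4 + y)*(5 + y)
H = 16
c(g) = 16
m(u) = 7/2 (m(u) = 3 + (u + (-16 + 16))/(u + u) = 3 + (u + 0)/((2*u)) = 3 + u*(1/(2*u)) = 3 + ½ = 7/2)
3765 + m(61) = 3765 + 7/2 = 7537/2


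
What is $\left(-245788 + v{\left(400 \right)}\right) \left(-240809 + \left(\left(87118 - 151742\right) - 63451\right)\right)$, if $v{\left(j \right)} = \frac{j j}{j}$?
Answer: $90519706992$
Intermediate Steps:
$v{\left(j \right)} = j$ ($v{\left(j \right)} = \frac{j^{2}}{j} = j$)
$\left(-245788 + v{\left(400 \right)}\right) \left(-240809 + \left(\left(87118 - 151742\right) - 63451\right)\right) = \left(-245788 + 400\right) \left(-240809 + \left(\left(87118 - 151742\right) - 63451\right)\right) = - 245388 \left(-240809 - 128075\right) = \left(-245388\right) \left(-368884\right) = 90519706992$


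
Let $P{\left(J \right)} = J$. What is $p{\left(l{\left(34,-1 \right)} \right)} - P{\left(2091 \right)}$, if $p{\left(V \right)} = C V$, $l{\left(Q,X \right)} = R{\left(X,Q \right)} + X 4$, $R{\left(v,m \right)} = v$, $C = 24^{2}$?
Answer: $-4971$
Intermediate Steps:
$C = 576$
$l{\left(Q,X \right)} = 5 X$ ($l{\left(Q,X \right)} = X + X 4 = X + 4 X = 5 X$)
$p{\left(V \right)} = 576 V$
$p{\left(l{\left(34,-1 \right)} \right)} - P{\left(2091 \right)} = 576 \cdot 5 \left(-1\right) - 2091 = 576 \left(-5\right) - 2091 = -2880 - 2091 = -4971$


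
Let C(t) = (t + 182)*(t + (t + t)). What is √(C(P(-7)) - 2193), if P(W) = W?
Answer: 6*I*√163 ≈ 76.603*I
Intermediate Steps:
C(t) = 3*t*(182 + t) (C(t) = (182 + t)*(t + 2*t) = (182 + t)*(3*t) = 3*t*(182 + t))
√(C(P(-7)) - 2193) = √(3*(-7)*(182 - 7) - 2193) = √(3*(-7)*175 - 2193) = √(-3675 - 2193) = √(-5868) = 6*I*√163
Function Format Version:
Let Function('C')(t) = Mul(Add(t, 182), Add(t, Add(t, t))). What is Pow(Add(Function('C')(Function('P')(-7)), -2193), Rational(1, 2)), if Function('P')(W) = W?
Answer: Mul(6, I, Pow(163, Rational(1, 2))) ≈ Mul(76.603, I)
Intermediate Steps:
Function('C')(t) = Mul(3, t, Add(182, t)) (Function('C')(t) = Mul(Add(182, t), Add(t, Mul(2, t))) = Mul(Add(182, t), Mul(3, t)) = Mul(3, t, Add(182, t)))
Pow(Add(Function('C')(Function('P')(-7)), -2193), Rational(1, 2)) = Pow(Add(Mul(3, -7, Add(182, -7)), -2193), Rational(1, 2)) = Pow(Add(Mul(3, -7, 175), -2193), Rational(1, 2)) = Pow(Add(-3675, -2193), Rational(1, 2)) = Pow(-5868, Rational(1, 2)) = Mul(6, I, Pow(163, Rational(1, 2)))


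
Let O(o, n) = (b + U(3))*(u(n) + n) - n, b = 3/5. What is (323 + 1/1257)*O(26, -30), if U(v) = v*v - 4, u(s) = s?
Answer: -41413224/419 ≈ -98838.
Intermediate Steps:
U(v) = -4 + v² (U(v) = v² - 4 = -4 + v²)
b = ⅗ (b = 3*(⅕) = ⅗ ≈ 0.60000)
O(o, n) = 51*n/5 (O(o, n) = (⅗ + (-4 + 3²))*(n + n) - n = (⅗ + (-4 + 9))*(2*n) - n = (⅗ + 5)*(2*n) - n = 28*(2*n)/5 - n = 56*n/5 - n = 51*n/5)
(323 + 1/1257)*O(26, -30) = (323 + 1/1257)*((51/5)*(-30)) = (323 + 1/1257)*(-306) = (406012/1257)*(-306) = -41413224/419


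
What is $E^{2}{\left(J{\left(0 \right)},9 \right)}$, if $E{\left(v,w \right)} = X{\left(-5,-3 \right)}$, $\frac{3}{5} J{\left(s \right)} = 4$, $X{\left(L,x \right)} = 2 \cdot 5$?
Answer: $100$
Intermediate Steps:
$X{\left(L,x \right)} = 10$
$J{\left(s \right)} = \frac{20}{3}$ ($J{\left(s \right)} = \frac{5}{3} \cdot 4 = \frac{20}{3}$)
$E{\left(v,w \right)} = 10$
$E^{2}{\left(J{\left(0 \right)},9 \right)} = 10^{2} = 100$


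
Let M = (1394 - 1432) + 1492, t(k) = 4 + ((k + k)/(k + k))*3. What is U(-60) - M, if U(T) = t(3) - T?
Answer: -1387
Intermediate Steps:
t(k) = 7 (t(k) = 4 + ((2*k)/((2*k)))*3 = 4 + ((2*k)*(1/(2*k)))*3 = 4 + 1*3 = 4 + 3 = 7)
M = 1454 (M = -38 + 1492 = 1454)
U(T) = 7 - T
U(-60) - M = (7 - 1*(-60)) - 1*1454 = (7 + 60) - 1454 = 67 - 1454 = -1387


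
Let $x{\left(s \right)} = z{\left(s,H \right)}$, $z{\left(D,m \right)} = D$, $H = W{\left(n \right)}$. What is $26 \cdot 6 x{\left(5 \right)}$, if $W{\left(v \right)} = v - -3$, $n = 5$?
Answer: $780$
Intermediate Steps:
$W{\left(v \right)} = 3 + v$ ($W{\left(v \right)} = v + 3 = 3 + v$)
$H = 8$ ($H = 3 + 5 = 8$)
$x{\left(s \right)} = s$
$26 \cdot 6 x{\left(5 \right)} = 26 \cdot 6 \cdot 5 = 156 \cdot 5 = 780$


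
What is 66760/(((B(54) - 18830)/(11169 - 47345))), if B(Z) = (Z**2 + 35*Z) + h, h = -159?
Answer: 2415109760/14183 ≈ 1.7028e+5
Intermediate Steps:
B(Z) = -159 + Z**2 + 35*Z (B(Z) = (Z**2 + 35*Z) - 159 = -159 + Z**2 + 35*Z)
66760/(((B(54) - 18830)/(11169 - 47345))) = 66760/((((-159 + 54**2 + 35*54) - 18830)/(11169 - 47345))) = 66760/((((-159 + 2916 + 1890) - 18830)/(-36176))) = 66760/(((4647 - 18830)*(-1/36176))) = 66760/((-14183*(-1/36176))) = 66760/(14183/36176) = 66760*(36176/14183) = 2415109760/14183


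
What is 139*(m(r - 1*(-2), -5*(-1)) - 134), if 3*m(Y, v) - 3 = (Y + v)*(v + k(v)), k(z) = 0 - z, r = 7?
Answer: -18487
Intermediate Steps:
k(z) = -z
m(Y, v) = 1 (m(Y, v) = 1 + ((Y + v)*(v - v))/3 = 1 + ((Y + v)*0)/3 = 1 + (⅓)*0 = 1 + 0 = 1)
139*(m(r - 1*(-2), -5*(-1)) - 134) = 139*(1 - 134) = 139*(-133) = -18487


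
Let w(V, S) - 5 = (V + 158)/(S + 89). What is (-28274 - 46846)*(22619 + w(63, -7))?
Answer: -69688410840/41 ≈ -1.6997e+9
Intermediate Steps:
w(V, S) = 5 + (158 + V)/(89 + S) (w(V, S) = 5 + (V + 158)/(S + 89) = 5 + (158 + V)/(89 + S))
(-28274 - 46846)*(22619 + w(63, -7)) = (-28274 - 46846)*(22619 + (603 + 63 + 5*(-7))/(89 - 7)) = -75120*(22619 + (603 + 63 - 35)/82) = -75120*(22619 + (1/82)*631) = -75120*(22619 + 631/82) = -75120*1855389/82 = -69688410840/41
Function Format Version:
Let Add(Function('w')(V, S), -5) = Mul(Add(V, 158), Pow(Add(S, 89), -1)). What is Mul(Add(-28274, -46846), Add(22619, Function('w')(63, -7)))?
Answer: Rational(-69688410840, 41) ≈ -1.6997e+9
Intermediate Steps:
Function('w')(V, S) = Add(5, Mul(Pow(Add(89, S), -1), Add(158, V))) (Function('w')(V, S) = Add(5, Mul(Add(V, 158), Pow(Add(S, 89), -1))) = Add(5, Mul(Add(158, V), Pow(Add(89, S), -1))) = Add(5, Mul(Pow(Add(89, S), -1), Add(158, V))))
Mul(Add(-28274, -46846), Add(22619, Function('w')(63, -7))) = Mul(Add(-28274, -46846), Add(22619, Mul(Pow(Add(89, -7), -1), Add(603, 63, Mul(5, -7))))) = Mul(-75120, Add(22619, Mul(Pow(82, -1), Add(603, 63, -35)))) = Mul(-75120, Add(22619, Mul(Rational(1, 82), 631))) = Mul(-75120, Add(22619, Rational(631, 82))) = Mul(-75120, Rational(1855389, 82)) = Rational(-69688410840, 41)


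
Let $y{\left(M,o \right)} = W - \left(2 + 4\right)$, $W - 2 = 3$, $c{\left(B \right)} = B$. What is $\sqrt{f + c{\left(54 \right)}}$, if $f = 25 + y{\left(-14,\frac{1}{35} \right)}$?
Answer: $\sqrt{78} \approx 8.8318$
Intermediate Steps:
$W = 5$ ($W = 2 + 3 = 5$)
$y{\left(M,o \right)} = -1$ ($y{\left(M,o \right)} = 5 - \left(2 + 4\right) = 5 - 6 = -1$)
$f = 24$ ($f = 25 - 1 = 24$)
$\sqrt{f + c{\left(54 \right)}} = \sqrt{24 + 54} = \sqrt{78}$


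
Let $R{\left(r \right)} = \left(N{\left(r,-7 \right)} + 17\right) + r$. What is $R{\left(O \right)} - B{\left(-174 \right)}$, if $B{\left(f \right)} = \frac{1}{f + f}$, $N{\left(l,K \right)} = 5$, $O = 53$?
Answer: $\frac{26101}{348} \approx 75.003$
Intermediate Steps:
$B{\left(f \right)} = \frac{1}{2 f}$
$R{\left(r \right)} = 22 + r$ ($R{\left(r \right)} = \left(5 + 17\right) + r = 22 + r$)
$R{\left(O \right)} - B{\left(-174 \right)} = \left(22 + 53\right) - \frac{1}{2 \left(-174\right)} = 75 - \frac{1}{2} \left(- \frac{1}{174}\right) = 75 - - \frac{1}{348} = 75 + \frac{1}{348} = \frac{26101}{348}$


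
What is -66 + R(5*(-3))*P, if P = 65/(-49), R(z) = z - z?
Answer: -66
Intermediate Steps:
R(z) = 0
P = -65/49 (P = 65*(-1/49) = -65/49 ≈ -1.3265)
-66 + R(5*(-3))*P = -66 + 0*(-65/49) = -66 + 0 = -66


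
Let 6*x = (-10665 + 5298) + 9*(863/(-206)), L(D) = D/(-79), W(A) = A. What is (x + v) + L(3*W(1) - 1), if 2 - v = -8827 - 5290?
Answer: 430225671/32548 ≈ 13218.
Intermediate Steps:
L(D) = -D/79 (L(D) = D*(-1/79) = -D/79)
v = 14119 (v = 2 - (-8827 - 5290) = 2 - 1*(-14117) = 2 + 14117 = 14119)
x = -371123/412 (x = ((-10665 + 5298) + 9*(863/(-206)))/6 = (-5367 + 9*(863*(-1/206)))/6 = (-5367 + 9*(-863/206))/6 = (-5367 - 7767/206)/6 = (1/6)*(-1113369/206) = -371123/412 ≈ -900.78)
(x + v) + L(3*W(1) - 1) = (-371123/412 + 14119) - (3*1 - 1)/79 = 5445905/412 - (3 - 1)/79 = 5445905/412 - 1/79*2 = 5445905/412 - 2/79 = 430225671/32548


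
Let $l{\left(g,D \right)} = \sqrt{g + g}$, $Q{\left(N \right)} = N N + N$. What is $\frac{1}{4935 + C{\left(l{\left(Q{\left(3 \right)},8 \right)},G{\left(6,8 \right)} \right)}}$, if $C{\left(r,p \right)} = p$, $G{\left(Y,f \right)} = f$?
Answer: $\frac{1}{4943} \approx 0.00020231$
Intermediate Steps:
$Q{\left(N \right)} = N + N^{2}$ ($Q{\left(N \right)} = N^{2} + N = N + N^{2}$)
$l{\left(g,D \right)} = \sqrt{2} \sqrt{g}$ ($l{\left(g,D \right)} = \sqrt{2 g} = \sqrt{2} \sqrt{g}$)
$\frac{1}{4935 + C{\left(l{\left(Q{\left(3 \right)},8 \right)},G{\left(6,8 \right)} \right)}} = \frac{1}{4935 + 8} = \frac{1}{4943}$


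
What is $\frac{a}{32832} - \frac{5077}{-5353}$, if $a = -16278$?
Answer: $\frac{13258655}{29291616} \approx 0.45264$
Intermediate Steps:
$\frac{a}{32832} - \frac{5077}{-5353} = - \frac{16278}{32832} - \frac{5077}{-5353} = \left(-16278\right) \frac{1}{32832} - - \frac{5077}{5353} = - \frac{2713}{5472} + \frac{5077}{5353} = \frac{13258655}{29291616}$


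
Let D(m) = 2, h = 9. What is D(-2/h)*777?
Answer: 1554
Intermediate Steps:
D(-2/h)*777 = 2*777 = 1554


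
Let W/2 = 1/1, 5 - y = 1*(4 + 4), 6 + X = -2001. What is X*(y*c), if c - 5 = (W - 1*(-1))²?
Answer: 84294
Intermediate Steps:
X = -2007 (X = -6 - 2001 = -2007)
y = -3 (y = 5 - (4 + 4) = 5 - 8 = -3)
W = 2 (W = 2/1 = 2*1 = 2)
c = 14 (c = 5 + (2 - 1*(-1))² = 5 + (2 + 1)² = 5 + 3² = 5 + 9 = 14)
X*(y*c) = -(-6021)*14 = -2007*(-42) = 84294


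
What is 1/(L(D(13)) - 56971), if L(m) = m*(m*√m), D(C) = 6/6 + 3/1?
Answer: -1/56939 ≈ -1.7563e-5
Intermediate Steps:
D(C) = 4 (D(C) = 6*(⅙) + 3*1 = 1 + 3 = 4)
L(m) = m^(5/2) (L(m) = m*m^(3/2) = m^(5/2))
1/(L(D(13)) - 56971) = 1/(4^(5/2) - 56971) = 1/(32 - 56971) = 1/(-56939) = -1/56939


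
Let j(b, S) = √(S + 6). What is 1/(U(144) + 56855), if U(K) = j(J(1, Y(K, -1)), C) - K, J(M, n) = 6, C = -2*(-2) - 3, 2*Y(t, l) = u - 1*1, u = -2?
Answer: 56711/3216137514 - √7/3216137514 ≈ 1.7632e-5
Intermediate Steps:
Y(t, l) = -3/2 (Y(t, l) = (-2 - 1*1)/2 = (-2 - 1)/2 = (½)*(-3) = -3/2)
C = 1 (C = 4 - 3 = 1)
j(b, S) = √(6 + S)
U(K) = √7 - K (U(K) = √(6 + 1) - K = √7 - K)
1/(U(144) + 56855) = 1/((√7 - 1*144) + 56855) = 1/((√7 - 144) + 56855) = 1/((-144 + √7) + 56855) = 1/(56711 + √7)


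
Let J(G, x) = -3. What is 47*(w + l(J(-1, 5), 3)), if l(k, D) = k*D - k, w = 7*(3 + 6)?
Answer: 2679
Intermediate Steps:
w = 63 (w = 7*9 = 63)
l(k, D) = -k + D*k (l(k, D) = D*k - k = -k + D*k)
47*(w + l(J(-1, 5), 3)) = 47*(63 - 3*(-1 + 3)) = 47*(63 - 3*2) = 47*(63 - 6) = 47*57 = 2679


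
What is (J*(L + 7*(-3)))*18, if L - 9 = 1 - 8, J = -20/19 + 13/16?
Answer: 657/8 ≈ 82.125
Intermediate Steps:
J = -73/304 (J = -20*1/19 + 13*(1/16) = -20/19 + 13/16 = -73/304 ≈ -0.24013)
L = 2 (L = 9 + (1 - 8) = 9 - 7 = 2)
(J*(L + 7*(-3)))*18 = -73*(2 + 7*(-3))/304*18 = -73*(2 - 21)/304*18 = -73/304*(-19)*18 = (73/16)*18 = 657/8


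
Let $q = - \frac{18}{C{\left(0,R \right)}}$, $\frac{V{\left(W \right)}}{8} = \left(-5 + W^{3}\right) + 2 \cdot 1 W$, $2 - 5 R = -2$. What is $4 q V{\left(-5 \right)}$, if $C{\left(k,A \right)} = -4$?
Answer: $-20160$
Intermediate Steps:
$R = \frac{4}{5}$ ($R = \frac{2}{5} - - \frac{2}{5} = \frac{2}{5} + \frac{2}{5} = \frac{4}{5} \approx 0.8$)
$V{\left(W \right)} = -40 + 8 W^{3} + 16 W$ ($V{\left(W \right)} = 8 \left(\left(-5 + W^{3}\right) + 2 \cdot 1 W\right) = 8 \left(\left(-5 + W^{3}\right) + 2 W\right) = 8 \left(-5 + W^{3} + 2 W\right) = -40 + 8 W^{3} + 16 W$)
$q = \frac{9}{2}$ ($q = - \frac{18}{-4} = \left(-18\right) \left(- \frac{1}{4}\right) = \frac{9}{2} \approx 4.5$)
$4 q V{\left(-5 \right)} = 4 \cdot \frac{9}{2} \left(-40 + 8 \left(-5\right)^{3} + 16 \left(-5\right)\right) = 18 \left(-40 + 8 \left(-125\right) - 80\right) = 18 \left(-40 - 1000 - 80\right) = 18 \left(-1120\right) = -20160$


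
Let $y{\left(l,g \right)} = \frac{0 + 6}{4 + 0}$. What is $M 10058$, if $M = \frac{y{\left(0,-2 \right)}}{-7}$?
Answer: $- \frac{15087}{7} \approx -2155.3$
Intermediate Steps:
$y{\left(l,g \right)} = \frac{3}{2}$ ($y{\left(l,g \right)} = \frac{6}{4} = 6 \cdot \frac{1}{4} = \frac{3}{2}$)
$M = - \frac{3}{14}$ ($M = \frac{3}{2 \left(-7\right)} = \frac{3}{2} \left(- \frac{1}{7}\right) = - \frac{3}{14} \approx -0.21429$)
$M 10058 = \left(- \frac{3}{14}\right) 10058 = - \frac{15087}{7}$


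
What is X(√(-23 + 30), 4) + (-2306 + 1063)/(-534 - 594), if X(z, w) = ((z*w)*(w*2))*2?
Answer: 1243/1128 + 64*√7 ≈ 170.43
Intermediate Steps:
X(z, w) = 4*z*w² (X(z, w) = ((w*z)*(2*w))*2 = (2*z*w²)*2 = 4*z*w²)
X(√(-23 + 30), 4) + (-2306 + 1063)/(-534 - 594) = 4*√(-23 + 30)*4² + (-2306 + 1063)/(-534 - 594) = 4*√7*16 - 1243/(-1128) = 64*√7 - 1243*(-1/1128) = 64*√7 + 1243/1128 = 1243/1128 + 64*√7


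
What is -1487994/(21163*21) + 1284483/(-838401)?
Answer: -202043271767/41400520847 ≈ -4.8802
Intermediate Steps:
-1487994/(21163*21) + 1284483/(-838401) = -1487994/444423 + 1284483*(-1/838401) = -1487994*1/444423 - 428161/279467 = -495998/148141 - 428161/279467 = -202043271767/41400520847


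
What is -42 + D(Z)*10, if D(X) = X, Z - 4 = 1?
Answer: 8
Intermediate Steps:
Z = 5 (Z = 4 + 1 = 5)
-42 + D(Z)*10 = -42 + 5*10 = -42 + 50 = 8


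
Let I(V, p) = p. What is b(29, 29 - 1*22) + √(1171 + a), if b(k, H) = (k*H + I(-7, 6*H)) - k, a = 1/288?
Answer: 216 + √674498/24 ≈ 250.22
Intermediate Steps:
a = 1/288 ≈ 0.0034722
b(k, H) = -k + 6*H + H*k (b(k, H) = (k*H + 6*H) - k = (H*k + 6*H) - k = (6*H + H*k) - k = -k + 6*H + H*k)
b(29, 29 - 1*22) + √(1171 + a) = (-1*29 + 6*(29 - 1*22) + (29 - 1*22)*29) + √(1171 + 1/288) = (-29 + 6*(29 - 22) + (29 - 22)*29) + √(337249/288) = (-29 + 6*7 + 7*29) + √674498/24 = (-29 + 42 + 203) + √674498/24 = 216 + √674498/24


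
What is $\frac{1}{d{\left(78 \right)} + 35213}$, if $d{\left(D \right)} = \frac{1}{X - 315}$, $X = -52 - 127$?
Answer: $\frac{494}{17395221} \approx 2.8399 \cdot 10^{-5}$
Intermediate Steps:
$X = -179$ ($X = -52 - 127 = -179$)
$d{\left(D \right)} = - \frac{1}{494}$ ($d{\left(D \right)} = \frac{1}{-179 - 315} = \frac{1}{-494} = - \frac{1}{494}$)
$\frac{1}{d{\left(78 \right)} + 35213} = \frac{1}{- \frac{1}{494} + 35213} = \frac{1}{\frac{17395221}{494}} = \frac{494}{17395221}$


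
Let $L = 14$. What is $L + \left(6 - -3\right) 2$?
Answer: $32$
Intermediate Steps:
$L + \left(6 - -3\right) 2 = 14 + \left(6 - -3\right) 2 = 14 + \left(6 + 3\right) 2 = 14 + 9 \cdot 2 = 14 + 18 = 32$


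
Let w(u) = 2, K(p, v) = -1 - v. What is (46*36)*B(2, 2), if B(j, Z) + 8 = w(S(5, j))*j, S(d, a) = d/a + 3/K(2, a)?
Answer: -6624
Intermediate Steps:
S(d, a) = 3/(-1 - a) + d/a (S(d, a) = d/a + 3/(-1 - a) = 3/(-1 - a) + d/a)
B(j, Z) = -8 + 2*j
(46*36)*B(2, 2) = (46*36)*(-8 + 2*2) = 1656*(-8 + 4) = 1656*(-4) = -6624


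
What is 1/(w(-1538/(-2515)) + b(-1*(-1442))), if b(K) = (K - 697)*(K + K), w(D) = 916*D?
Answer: 2515/5405087508 ≈ 4.6530e-7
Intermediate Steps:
b(K) = 2*K*(-697 + K) (b(K) = (-697 + K)*(2*K) = 2*K*(-697 + K))
1/(w(-1538/(-2515)) + b(-1*(-1442))) = 1/(916*(-1538/(-2515)) + 2*(-1*(-1442))*(-697 - 1*(-1442))) = 1/(916*(-1538*(-1/2515)) + 2*1442*(-697 + 1442)) = 1/(916*(1538/2515) + 2*1442*745) = 1/(1408808/2515 + 2148580) = 1/(5405087508/2515) = 2515/5405087508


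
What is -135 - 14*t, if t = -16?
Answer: 89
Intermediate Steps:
-135 - 14*t = -135 - 14*(-16) = -135 + 224 = 89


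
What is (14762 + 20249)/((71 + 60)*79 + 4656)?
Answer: 35011/15005 ≈ 2.3333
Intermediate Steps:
(14762 + 20249)/((71 + 60)*79 + 4656) = 35011/(131*79 + 4656) = 35011/(10349 + 4656) = 35011/15005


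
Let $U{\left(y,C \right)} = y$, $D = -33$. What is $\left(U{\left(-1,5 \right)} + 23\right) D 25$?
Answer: $-18150$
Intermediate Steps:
$\left(U{\left(-1,5 \right)} + 23\right) D 25 = \left(-1 + 23\right) \left(-33\right) 25 = 22 \left(-33\right) 25 = \left(-726\right) 25 = -18150$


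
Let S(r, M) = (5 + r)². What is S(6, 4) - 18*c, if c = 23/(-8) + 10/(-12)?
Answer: 751/4 ≈ 187.75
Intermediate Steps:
c = -89/24 (c = 23*(-⅛) + 10*(-1/12) = -23/8 - ⅚ = -89/24 ≈ -3.7083)
S(6, 4) - 18*c = (5 + 6)² - 18*(-89/24) = 11² + 267/4 = 121 + 267/4 = 751/4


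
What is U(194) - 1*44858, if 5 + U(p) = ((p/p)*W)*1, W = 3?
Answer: -44860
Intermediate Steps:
U(p) = -2 (U(p) = -5 + ((p/p)*3)*1 = -5 + (1*3)*1 = -5 + 3*1 = -5 + 3 = -2)
U(194) - 1*44858 = -2 - 1*44858 = -2 - 44858 = -44860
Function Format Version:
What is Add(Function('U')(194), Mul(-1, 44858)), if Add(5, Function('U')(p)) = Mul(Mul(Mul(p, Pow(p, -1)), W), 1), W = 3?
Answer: -44860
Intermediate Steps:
Function('U')(p) = -2 (Function('U')(p) = Add(-5, Mul(Mul(Mul(p, Pow(p, -1)), 3), 1)) = Add(-5, Mul(Mul(1, 3), 1)) = Add(-5, Mul(3, 1)) = Add(-5, 3) = -2)
Add(Function('U')(194), Mul(-1, 44858)) = Add(-2, Mul(-1, 44858)) = Add(-2, -44858) = -44860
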